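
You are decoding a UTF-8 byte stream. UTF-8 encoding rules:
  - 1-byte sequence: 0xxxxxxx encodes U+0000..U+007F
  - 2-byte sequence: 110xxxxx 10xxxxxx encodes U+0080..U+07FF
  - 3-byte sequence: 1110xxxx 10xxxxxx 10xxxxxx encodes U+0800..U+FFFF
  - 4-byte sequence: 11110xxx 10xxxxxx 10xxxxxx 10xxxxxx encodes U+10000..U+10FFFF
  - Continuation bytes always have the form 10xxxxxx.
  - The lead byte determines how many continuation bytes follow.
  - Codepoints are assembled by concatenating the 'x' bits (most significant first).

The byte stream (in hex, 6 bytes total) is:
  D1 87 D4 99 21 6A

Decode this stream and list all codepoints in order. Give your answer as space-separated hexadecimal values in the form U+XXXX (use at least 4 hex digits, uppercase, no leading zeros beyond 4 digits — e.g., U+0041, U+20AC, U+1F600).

Byte[0]=D1: 2-byte lead, need 1 cont bytes. acc=0x11
Byte[1]=87: continuation. acc=(acc<<6)|0x07=0x447
Completed: cp=U+0447 (starts at byte 0)
Byte[2]=D4: 2-byte lead, need 1 cont bytes. acc=0x14
Byte[3]=99: continuation. acc=(acc<<6)|0x19=0x519
Completed: cp=U+0519 (starts at byte 2)
Byte[4]=21: 1-byte ASCII. cp=U+0021
Byte[5]=6A: 1-byte ASCII. cp=U+006A

Answer: U+0447 U+0519 U+0021 U+006A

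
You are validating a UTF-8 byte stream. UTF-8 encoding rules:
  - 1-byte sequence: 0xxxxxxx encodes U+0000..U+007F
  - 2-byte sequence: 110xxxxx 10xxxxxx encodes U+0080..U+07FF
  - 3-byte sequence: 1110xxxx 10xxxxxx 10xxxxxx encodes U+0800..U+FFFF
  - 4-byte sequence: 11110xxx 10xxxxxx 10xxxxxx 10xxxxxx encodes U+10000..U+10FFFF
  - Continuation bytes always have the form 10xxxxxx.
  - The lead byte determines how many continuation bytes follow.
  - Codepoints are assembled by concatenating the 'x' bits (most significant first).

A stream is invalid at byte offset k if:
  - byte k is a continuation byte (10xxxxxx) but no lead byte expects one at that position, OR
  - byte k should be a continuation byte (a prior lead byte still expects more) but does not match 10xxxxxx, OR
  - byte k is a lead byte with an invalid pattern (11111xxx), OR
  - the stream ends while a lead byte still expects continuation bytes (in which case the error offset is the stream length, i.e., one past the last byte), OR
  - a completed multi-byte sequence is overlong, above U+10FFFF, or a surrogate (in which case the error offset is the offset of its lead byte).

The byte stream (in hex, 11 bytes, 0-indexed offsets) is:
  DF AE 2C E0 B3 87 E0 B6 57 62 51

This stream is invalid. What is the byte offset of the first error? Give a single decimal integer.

Byte[0]=DF: 2-byte lead, need 1 cont bytes. acc=0x1F
Byte[1]=AE: continuation. acc=(acc<<6)|0x2E=0x7EE
Completed: cp=U+07EE (starts at byte 0)
Byte[2]=2C: 1-byte ASCII. cp=U+002C
Byte[3]=E0: 3-byte lead, need 2 cont bytes. acc=0x0
Byte[4]=B3: continuation. acc=(acc<<6)|0x33=0x33
Byte[5]=87: continuation. acc=(acc<<6)|0x07=0xCC7
Completed: cp=U+0CC7 (starts at byte 3)
Byte[6]=E0: 3-byte lead, need 2 cont bytes. acc=0x0
Byte[7]=B6: continuation. acc=(acc<<6)|0x36=0x36
Byte[8]=57: expected 10xxxxxx continuation. INVALID

Answer: 8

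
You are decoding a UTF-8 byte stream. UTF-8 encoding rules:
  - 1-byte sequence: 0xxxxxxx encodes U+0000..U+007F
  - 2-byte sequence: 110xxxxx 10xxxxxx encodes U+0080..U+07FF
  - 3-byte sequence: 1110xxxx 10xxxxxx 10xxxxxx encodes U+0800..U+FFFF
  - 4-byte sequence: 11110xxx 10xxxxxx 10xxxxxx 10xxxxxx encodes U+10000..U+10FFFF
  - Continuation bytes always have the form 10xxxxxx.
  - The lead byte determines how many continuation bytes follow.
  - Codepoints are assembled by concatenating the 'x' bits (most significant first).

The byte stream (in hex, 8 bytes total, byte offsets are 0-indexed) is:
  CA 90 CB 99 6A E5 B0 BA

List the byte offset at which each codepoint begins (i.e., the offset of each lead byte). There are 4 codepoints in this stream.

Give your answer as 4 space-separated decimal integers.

Byte[0]=CA: 2-byte lead, need 1 cont bytes. acc=0xA
Byte[1]=90: continuation. acc=(acc<<6)|0x10=0x290
Completed: cp=U+0290 (starts at byte 0)
Byte[2]=CB: 2-byte lead, need 1 cont bytes. acc=0xB
Byte[3]=99: continuation. acc=(acc<<6)|0x19=0x2D9
Completed: cp=U+02D9 (starts at byte 2)
Byte[4]=6A: 1-byte ASCII. cp=U+006A
Byte[5]=E5: 3-byte lead, need 2 cont bytes. acc=0x5
Byte[6]=B0: continuation. acc=(acc<<6)|0x30=0x170
Byte[7]=BA: continuation. acc=(acc<<6)|0x3A=0x5C3A
Completed: cp=U+5C3A (starts at byte 5)

Answer: 0 2 4 5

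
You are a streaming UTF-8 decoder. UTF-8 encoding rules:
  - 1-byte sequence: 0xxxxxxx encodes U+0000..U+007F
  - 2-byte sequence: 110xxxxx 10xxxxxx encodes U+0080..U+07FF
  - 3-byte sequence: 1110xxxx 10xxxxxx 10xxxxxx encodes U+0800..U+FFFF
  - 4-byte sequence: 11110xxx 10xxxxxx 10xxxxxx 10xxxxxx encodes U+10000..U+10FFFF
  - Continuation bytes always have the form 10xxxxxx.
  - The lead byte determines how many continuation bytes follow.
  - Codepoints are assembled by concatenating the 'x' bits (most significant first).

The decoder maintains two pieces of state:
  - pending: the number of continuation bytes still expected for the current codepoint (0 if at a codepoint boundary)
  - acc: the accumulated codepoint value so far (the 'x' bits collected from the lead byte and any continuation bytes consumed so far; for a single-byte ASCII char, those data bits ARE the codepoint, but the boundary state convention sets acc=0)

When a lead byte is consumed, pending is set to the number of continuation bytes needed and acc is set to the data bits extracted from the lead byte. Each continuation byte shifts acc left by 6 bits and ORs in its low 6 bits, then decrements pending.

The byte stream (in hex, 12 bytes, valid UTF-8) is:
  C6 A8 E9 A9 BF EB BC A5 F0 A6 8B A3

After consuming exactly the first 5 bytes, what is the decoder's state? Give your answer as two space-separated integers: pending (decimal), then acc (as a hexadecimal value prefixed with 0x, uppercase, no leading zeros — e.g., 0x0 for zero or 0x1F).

Answer: 0 0x9A7F

Derivation:
Byte[0]=C6: 2-byte lead. pending=1, acc=0x6
Byte[1]=A8: continuation. acc=(acc<<6)|0x28=0x1A8, pending=0
Byte[2]=E9: 3-byte lead. pending=2, acc=0x9
Byte[3]=A9: continuation. acc=(acc<<6)|0x29=0x269, pending=1
Byte[4]=BF: continuation. acc=(acc<<6)|0x3F=0x9A7F, pending=0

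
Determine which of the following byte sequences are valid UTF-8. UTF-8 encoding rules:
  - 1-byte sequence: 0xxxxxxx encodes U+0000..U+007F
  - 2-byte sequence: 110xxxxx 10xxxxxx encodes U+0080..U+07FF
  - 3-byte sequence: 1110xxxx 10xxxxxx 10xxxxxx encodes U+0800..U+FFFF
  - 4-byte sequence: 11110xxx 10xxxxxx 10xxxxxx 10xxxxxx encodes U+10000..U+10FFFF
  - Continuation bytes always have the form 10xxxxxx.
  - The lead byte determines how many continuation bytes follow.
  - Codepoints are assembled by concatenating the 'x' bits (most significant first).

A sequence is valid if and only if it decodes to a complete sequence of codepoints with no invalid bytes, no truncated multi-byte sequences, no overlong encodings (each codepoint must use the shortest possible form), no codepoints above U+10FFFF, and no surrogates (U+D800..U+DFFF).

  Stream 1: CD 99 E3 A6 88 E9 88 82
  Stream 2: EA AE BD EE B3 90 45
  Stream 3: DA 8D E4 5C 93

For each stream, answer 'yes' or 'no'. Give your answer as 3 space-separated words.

Answer: yes yes no

Derivation:
Stream 1: decodes cleanly. VALID
Stream 2: decodes cleanly. VALID
Stream 3: error at byte offset 3. INVALID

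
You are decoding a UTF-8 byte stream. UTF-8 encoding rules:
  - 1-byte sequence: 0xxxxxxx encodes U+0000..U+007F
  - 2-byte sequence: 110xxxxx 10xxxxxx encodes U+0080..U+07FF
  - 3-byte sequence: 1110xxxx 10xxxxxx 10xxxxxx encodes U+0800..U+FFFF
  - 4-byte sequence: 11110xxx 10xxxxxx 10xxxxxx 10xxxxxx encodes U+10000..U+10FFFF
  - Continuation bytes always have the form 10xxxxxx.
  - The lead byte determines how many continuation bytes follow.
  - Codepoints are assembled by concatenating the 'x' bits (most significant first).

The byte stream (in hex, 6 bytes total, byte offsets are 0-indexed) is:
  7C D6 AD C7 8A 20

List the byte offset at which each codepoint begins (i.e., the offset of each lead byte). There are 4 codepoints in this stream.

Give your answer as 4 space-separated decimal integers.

Byte[0]=7C: 1-byte ASCII. cp=U+007C
Byte[1]=D6: 2-byte lead, need 1 cont bytes. acc=0x16
Byte[2]=AD: continuation. acc=(acc<<6)|0x2D=0x5AD
Completed: cp=U+05AD (starts at byte 1)
Byte[3]=C7: 2-byte lead, need 1 cont bytes. acc=0x7
Byte[4]=8A: continuation. acc=(acc<<6)|0x0A=0x1CA
Completed: cp=U+01CA (starts at byte 3)
Byte[5]=20: 1-byte ASCII. cp=U+0020

Answer: 0 1 3 5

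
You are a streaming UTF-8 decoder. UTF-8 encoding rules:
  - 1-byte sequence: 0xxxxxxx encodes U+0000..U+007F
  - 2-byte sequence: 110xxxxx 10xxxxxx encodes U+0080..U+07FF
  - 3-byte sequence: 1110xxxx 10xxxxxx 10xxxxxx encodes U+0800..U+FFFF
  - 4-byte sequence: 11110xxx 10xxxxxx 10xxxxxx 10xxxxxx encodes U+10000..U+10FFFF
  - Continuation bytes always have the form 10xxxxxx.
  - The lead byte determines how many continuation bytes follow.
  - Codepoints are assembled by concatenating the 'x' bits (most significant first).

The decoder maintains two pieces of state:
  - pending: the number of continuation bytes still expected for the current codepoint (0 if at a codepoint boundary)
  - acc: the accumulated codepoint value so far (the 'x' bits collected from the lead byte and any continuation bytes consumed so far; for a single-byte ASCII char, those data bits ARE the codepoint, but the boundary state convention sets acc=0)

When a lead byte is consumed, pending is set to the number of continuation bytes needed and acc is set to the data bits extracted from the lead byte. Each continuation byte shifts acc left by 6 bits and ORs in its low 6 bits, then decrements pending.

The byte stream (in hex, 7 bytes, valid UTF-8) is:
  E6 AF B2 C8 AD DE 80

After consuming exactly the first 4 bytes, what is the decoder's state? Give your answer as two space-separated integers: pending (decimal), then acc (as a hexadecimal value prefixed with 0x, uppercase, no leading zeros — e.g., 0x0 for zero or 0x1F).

Answer: 1 0x8

Derivation:
Byte[0]=E6: 3-byte lead. pending=2, acc=0x6
Byte[1]=AF: continuation. acc=(acc<<6)|0x2F=0x1AF, pending=1
Byte[2]=B2: continuation. acc=(acc<<6)|0x32=0x6BF2, pending=0
Byte[3]=C8: 2-byte lead. pending=1, acc=0x8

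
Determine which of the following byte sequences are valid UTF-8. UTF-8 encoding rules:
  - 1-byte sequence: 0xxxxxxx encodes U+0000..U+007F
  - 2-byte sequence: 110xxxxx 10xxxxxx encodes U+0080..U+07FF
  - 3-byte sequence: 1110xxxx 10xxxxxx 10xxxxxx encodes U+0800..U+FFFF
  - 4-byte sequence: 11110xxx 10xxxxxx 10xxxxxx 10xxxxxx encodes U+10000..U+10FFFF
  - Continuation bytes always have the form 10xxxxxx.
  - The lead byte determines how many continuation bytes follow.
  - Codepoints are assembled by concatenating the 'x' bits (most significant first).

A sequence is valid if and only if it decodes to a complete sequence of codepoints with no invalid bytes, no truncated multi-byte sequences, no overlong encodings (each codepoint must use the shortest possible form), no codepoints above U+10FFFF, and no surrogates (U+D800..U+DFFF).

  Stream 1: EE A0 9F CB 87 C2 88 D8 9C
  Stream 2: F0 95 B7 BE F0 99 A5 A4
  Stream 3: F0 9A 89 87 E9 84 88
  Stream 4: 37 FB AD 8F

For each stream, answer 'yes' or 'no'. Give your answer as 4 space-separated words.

Stream 1: decodes cleanly. VALID
Stream 2: decodes cleanly. VALID
Stream 3: decodes cleanly. VALID
Stream 4: error at byte offset 1. INVALID

Answer: yes yes yes no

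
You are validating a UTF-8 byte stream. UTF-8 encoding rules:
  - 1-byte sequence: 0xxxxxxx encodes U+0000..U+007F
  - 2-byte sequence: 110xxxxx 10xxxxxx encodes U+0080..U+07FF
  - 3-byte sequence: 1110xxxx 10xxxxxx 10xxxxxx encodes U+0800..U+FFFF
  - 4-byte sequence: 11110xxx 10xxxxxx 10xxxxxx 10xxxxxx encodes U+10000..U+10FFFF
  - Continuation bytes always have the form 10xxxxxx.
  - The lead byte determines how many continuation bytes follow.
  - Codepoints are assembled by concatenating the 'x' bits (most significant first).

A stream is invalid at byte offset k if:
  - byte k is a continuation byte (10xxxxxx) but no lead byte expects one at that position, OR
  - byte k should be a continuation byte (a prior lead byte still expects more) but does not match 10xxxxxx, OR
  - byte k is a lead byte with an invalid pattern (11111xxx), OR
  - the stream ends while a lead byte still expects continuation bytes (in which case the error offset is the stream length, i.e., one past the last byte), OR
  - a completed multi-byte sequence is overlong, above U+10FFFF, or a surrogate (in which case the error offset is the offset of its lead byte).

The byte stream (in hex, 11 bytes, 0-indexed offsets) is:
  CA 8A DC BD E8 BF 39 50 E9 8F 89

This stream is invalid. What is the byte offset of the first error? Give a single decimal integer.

Answer: 6

Derivation:
Byte[0]=CA: 2-byte lead, need 1 cont bytes. acc=0xA
Byte[1]=8A: continuation. acc=(acc<<6)|0x0A=0x28A
Completed: cp=U+028A (starts at byte 0)
Byte[2]=DC: 2-byte lead, need 1 cont bytes. acc=0x1C
Byte[3]=BD: continuation. acc=(acc<<6)|0x3D=0x73D
Completed: cp=U+073D (starts at byte 2)
Byte[4]=E8: 3-byte lead, need 2 cont bytes. acc=0x8
Byte[5]=BF: continuation. acc=(acc<<6)|0x3F=0x23F
Byte[6]=39: expected 10xxxxxx continuation. INVALID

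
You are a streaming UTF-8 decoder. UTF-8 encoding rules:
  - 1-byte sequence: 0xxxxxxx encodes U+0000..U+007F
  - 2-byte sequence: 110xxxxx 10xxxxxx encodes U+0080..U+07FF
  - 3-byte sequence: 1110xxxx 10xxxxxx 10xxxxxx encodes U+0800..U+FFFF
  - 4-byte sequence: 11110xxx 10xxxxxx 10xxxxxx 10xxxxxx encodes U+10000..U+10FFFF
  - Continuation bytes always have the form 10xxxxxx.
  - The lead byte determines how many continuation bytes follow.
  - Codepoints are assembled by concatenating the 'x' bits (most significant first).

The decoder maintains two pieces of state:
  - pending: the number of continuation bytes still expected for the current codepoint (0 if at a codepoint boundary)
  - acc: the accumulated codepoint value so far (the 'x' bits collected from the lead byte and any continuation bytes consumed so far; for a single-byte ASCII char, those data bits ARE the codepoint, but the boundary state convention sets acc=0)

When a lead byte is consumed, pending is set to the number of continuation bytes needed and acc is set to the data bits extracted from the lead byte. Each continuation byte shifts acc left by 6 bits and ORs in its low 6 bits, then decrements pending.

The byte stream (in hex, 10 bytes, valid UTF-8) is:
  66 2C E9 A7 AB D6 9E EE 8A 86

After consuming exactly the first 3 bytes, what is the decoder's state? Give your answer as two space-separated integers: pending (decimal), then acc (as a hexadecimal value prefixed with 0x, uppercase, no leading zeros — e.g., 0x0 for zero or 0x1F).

Byte[0]=66: 1-byte. pending=0, acc=0x0
Byte[1]=2C: 1-byte. pending=0, acc=0x0
Byte[2]=E9: 3-byte lead. pending=2, acc=0x9

Answer: 2 0x9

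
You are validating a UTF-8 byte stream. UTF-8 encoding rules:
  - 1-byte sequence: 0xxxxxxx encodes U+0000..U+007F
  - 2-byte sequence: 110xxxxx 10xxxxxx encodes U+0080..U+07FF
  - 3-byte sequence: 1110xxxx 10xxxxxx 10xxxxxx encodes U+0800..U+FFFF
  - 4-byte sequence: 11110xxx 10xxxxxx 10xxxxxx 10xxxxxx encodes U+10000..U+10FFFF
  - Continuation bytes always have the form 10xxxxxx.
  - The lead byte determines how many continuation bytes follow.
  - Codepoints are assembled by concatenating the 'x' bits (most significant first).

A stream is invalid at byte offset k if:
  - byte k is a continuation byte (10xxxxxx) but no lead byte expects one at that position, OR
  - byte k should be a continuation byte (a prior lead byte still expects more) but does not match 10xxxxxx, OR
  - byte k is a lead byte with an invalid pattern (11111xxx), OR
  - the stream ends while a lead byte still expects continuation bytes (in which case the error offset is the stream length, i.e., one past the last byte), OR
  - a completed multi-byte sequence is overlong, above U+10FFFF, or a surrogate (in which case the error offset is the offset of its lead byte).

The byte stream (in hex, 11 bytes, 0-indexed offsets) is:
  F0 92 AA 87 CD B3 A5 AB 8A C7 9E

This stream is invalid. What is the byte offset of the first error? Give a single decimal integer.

Byte[0]=F0: 4-byte lead, need 3 cont bytes. acc=0x0
Byte[1]=92: continuation. acc=(acc<<6)|0x12=0x12
Byte[2]=AA: continuation. acc=(acc<<6)|0x2A=0x4AA
Byte[3]=87: continuation. acc=(acc<<6)|0x07=0x12A87
Completed: cp=U+12A87 (starts at byte 0)
Byte[4]=CD: 2-byte lead, need 1 cont bytes. acc=0xD
Byte[5]=B3: continuation. acc=(acc<<6)|0x33=0x373
Completed: cp=U+0373 (starts at byte 4)
Byte[6]=A5: INVALID lead byte (not 0xxx/110x/1110/11110)

Answer: 6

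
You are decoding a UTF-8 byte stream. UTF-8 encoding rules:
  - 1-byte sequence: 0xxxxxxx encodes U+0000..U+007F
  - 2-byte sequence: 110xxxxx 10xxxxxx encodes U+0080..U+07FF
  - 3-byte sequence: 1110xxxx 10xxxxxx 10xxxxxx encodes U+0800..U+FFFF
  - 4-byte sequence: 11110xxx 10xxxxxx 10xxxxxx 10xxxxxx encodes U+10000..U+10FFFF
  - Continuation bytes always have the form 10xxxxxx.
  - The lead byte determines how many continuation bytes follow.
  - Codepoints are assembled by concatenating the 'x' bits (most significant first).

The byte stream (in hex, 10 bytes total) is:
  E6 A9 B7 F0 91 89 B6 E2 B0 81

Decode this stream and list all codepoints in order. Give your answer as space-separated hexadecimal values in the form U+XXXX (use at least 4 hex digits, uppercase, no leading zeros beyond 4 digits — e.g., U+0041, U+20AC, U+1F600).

Answer: U+6A77 U+11276 U+2C01

Derivation:
Byte[0]=E6: 3-byte lead, need 2 cont bytes. acc=0x6
Byte[1]=A9: continuation. acc=(acc<<6)|0x29=0x1A9
Byte[2]=B7: continuation. acc=(acc<<6)|0x37=0x6A77
Completed: cp=U+6A77 (starts at byte 0)
Byte[3]=F0: 4-byte lead, need 3 cont bytes. acc=0x0
Byte[4]=91: continuation. acc=(acc<<6)|0x11=0x11
Byte[5]=89: continuation. acc=(acc<<6)|0x09=0x449
Byte[6]=B6: continuation. acc=(acc<<6)|0x36=0x11276
Completed: cp=U+11276 (starts at byte 3)
Byte[7]=E2: 3-byte lead, need 2 cont bytes. acc=0x2
Byte[8]=B0: continuation. acc=(acc<<6)|0x30=0xB0
Byte[9]=81: continuation. acc=(acc<<6)|0x01=0x2C01
Completed: cp=U+2C01 (starts at byte 7)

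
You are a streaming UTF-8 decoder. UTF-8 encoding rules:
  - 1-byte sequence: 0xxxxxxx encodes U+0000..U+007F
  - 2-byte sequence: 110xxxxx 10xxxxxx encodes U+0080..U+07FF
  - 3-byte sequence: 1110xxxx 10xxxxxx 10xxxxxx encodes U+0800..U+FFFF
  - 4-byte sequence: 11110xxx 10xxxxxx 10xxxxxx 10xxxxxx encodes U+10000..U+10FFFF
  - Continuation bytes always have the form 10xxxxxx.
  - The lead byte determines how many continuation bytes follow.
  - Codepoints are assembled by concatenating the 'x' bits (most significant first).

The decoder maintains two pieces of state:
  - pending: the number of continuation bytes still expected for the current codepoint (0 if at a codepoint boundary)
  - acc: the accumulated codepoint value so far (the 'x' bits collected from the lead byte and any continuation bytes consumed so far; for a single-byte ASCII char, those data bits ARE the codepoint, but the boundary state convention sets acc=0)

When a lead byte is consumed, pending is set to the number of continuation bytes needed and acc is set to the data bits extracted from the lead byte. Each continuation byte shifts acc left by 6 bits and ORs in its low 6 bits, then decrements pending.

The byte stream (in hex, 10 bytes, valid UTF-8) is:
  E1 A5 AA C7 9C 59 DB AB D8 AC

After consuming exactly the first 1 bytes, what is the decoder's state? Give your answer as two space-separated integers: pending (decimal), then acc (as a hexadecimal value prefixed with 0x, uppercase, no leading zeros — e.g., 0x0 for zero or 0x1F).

Byte[0]=E1: 3-byte lead. pending=2, acc=0x1

Answer: 2 0x1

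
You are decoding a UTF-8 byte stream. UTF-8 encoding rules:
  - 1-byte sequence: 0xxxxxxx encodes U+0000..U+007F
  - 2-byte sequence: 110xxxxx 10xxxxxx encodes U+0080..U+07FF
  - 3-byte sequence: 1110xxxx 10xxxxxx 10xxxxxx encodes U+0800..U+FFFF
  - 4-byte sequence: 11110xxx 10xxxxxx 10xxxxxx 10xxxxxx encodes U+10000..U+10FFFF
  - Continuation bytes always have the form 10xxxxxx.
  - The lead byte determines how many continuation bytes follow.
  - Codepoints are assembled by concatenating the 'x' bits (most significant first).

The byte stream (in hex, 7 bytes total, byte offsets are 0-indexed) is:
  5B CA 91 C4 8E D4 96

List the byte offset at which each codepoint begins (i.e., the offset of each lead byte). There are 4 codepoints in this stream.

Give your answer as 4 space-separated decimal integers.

Answer: 0 1 3 5

Derivation:
Byte[0]=5B: 1-byte ASCII. cp=U+005B
Byte[1]=CA: 2-byte lead, need 1 cont bytes. acc=0xA
Byte[2]=91: continuation. acc=(acc<<6)|0x11=0x291
Completed: cp=U+0291 (starts at byte 1)
Byte[3]=C4: 2-byte lead, need 1 cont bytes. acc=0x4
Byte[4]=8E: continuation. acc=(acc<<6)|0x0E=0x10E
Completed: cp=U+010E (starts at byte 3)
Byte[5]=D4: 2-byte lead, need 1 cont bytes. acc=0x14
Byte[6]=96: continuation. acc=(acc<<6)|0x16=0x516
Completed: cp=U+0516 (starts at byte 5)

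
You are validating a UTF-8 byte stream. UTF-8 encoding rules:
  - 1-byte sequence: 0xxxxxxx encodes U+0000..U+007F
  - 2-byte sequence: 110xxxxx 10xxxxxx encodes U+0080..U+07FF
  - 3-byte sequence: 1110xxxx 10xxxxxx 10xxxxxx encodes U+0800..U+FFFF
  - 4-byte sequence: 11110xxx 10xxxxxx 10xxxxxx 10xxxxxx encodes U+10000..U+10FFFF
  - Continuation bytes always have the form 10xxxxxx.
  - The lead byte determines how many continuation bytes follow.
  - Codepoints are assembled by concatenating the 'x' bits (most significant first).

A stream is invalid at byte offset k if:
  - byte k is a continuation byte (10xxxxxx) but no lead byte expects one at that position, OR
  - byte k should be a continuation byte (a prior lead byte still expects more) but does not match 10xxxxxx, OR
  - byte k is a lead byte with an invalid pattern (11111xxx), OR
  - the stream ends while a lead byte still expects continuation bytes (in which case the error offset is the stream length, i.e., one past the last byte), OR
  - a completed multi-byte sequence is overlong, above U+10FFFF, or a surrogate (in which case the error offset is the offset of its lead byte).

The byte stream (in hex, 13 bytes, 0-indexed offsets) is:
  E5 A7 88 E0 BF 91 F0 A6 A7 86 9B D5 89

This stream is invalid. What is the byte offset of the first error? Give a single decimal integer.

Answer: 10

Derivation:
Byte[0]=E5: 3-byte lead, need 2 cont bytes. acc=0x5
Byte[1]=A7: continuation. acc=(acc<<6)|0x27=0x167
Byte[2]=88: continuation. acc=(acc<<6)|0x08=0x59C8
Completed: cp=U+59C8 (starts at byte 0)
Byte[3]=E0: 3-byte lead, need 2 cont bytes. acc=0x0
Byte[4]=BF: continuation. acc=(acc<<6)|0x3F=0x3F
Byte[5]=91: continuation. acc=(acc<<6)|0x11=0xFD1
Completed: cp=U+0FD1 (starts at byte 3)
Byte[6]=F0: 4-byte lead, need 3 cont bytes. acc=0x0
Byte[7]=A6: continuation. acc=(acc<<6)|0x26=0x26
Byte[8]=A7: continuation. acc=(acc<<6)|0x27=0x9A7
Byte[9]=86: continuation. acc=(acc<<6)|0x06=0x269C6
Completed: cp=U+269C6 (starts at byte 6)
Byte[10]=9B: INVALID lead byte (not 0xxx/110x/1110/11110)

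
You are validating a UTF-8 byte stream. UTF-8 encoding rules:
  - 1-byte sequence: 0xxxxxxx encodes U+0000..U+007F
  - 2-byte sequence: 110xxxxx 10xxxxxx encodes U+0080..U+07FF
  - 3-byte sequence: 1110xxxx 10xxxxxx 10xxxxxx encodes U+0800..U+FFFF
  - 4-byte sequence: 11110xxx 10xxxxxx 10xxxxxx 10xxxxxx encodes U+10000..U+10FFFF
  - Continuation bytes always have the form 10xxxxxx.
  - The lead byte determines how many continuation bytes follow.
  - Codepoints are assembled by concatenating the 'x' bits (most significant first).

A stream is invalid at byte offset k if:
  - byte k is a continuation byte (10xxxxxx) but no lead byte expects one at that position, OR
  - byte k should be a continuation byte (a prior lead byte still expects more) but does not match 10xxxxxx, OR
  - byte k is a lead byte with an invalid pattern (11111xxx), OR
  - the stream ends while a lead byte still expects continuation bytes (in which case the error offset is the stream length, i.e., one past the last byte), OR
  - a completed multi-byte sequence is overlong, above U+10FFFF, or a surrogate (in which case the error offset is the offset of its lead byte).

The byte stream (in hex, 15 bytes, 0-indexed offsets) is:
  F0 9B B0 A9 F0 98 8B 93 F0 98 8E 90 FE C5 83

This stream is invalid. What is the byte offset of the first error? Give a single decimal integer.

Byte[0]=F0: 4-byte lead, need 3 cont bytes. acc=0x0
Byte[1]=9B: continuation. acc=(acc<<6)|0x1B=0x1B
Byte[2]=B0: continuation. acc=(acc<<6)|0x30=0x6F0
Byte[3]=A9: continuation. acc=(acc<<6)|0x29=0x1BC29
Completed: cp=U+1BC29 (starts at byte 0)
Byte[4]=F0: 4-byte lead, need 3 cont bytes. acc=0x0
Byte[5]=98: continuation. acc=(acc<<6)|0x18=0x18
Byte[6]=8B: continuation. acc=(acc<<6)|0x0B=0x60B
Byte[7]=93: continuation. acc=(acc<<6)|0x13=0x182D3
Completed: cp=U+182D3 (starts at byte 4)
Byte[8]=F0: 4-byte lead, need 3 cont bytes. acc=0x0
Byte[9]=98: continuation. acc=(acc<<6)|0x18=0x18
Byte[10]=8E: continuation. acc=(acc<<6)|0x0E=0x60E
Byte[11]=90: continuation. acc=(acc<<6)|0x10=0x18390
Completed: cp=U+18390 (starts at byte 8)
Byte[12]=FE: INVALID lead byte (not 0xxx/110x/1110/11110)

Answer: 12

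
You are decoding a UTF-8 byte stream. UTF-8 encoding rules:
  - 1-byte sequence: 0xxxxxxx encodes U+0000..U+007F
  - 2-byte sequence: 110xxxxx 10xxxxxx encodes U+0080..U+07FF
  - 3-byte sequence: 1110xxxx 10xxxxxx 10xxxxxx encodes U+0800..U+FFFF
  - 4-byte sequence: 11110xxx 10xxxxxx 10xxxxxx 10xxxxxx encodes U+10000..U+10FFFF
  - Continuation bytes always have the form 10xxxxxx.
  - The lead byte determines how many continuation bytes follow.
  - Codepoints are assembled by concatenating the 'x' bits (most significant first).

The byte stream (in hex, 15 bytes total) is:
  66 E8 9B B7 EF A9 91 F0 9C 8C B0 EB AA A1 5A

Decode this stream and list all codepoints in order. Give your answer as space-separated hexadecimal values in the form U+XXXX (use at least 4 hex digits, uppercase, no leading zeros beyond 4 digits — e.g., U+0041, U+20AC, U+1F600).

Answer: U+0066 U+86F7 U+FA51 U+1C330 U+BAA1 U+005A

Derivation:
Byte[0]=66: 1-byte ASCII. cp=U+0066
Byte[1]=E8: 3-byte lead, need 2 cont bytes. acc=0x8
Byte[2]=9B: continuation. acc=(acc<<6)|0x1B=0x21B
Byte[3]=B7: continuation. acc=(acc<<6)|0x37=0x86F7
Completed: cp=U+86F7 (starts at byte 1)
Byte[4]=EF: 3-byte lead, need 2 cont bytes. acc=0xF
Byte[5]=A9: continuation. acc=(acc<<6)|0x29=0x3E9
Byte[6]=91: continuation. acc=(acc<<6)|0x11=0xFA51
Completed: cp=U+FA51 (starts at byte 4)
Byte[7]=F0: 4-byte lead, need 3 cont bytes. acc=0x0
Byte[8]=9C: continuation. acc=(acc<<6)|0x1C=0x1C
Byte[9]=8C: continuation. acc=(acc<<6)|0x0C=0x70C
Byte[10]=B0: continuation. acc=(acc<<6)|0x30=0x1C330
Completed: cp=U+1C330 (starts at byte 7)
Byte[11]=EB: 3-byte lead, need 2 cont bytes. acc=0xB
Byte[12]=AA: continuation. acc=(acc<<6)|0x2A=0x2EA
Byte[13]=A1: continuation. acc=(acc<<6)|0x21=0xBAA1
Completed: cp=U+BAA1 (starts at byte 11)
Byte[14]=5A: 1-byte ASCII. cp=U+005A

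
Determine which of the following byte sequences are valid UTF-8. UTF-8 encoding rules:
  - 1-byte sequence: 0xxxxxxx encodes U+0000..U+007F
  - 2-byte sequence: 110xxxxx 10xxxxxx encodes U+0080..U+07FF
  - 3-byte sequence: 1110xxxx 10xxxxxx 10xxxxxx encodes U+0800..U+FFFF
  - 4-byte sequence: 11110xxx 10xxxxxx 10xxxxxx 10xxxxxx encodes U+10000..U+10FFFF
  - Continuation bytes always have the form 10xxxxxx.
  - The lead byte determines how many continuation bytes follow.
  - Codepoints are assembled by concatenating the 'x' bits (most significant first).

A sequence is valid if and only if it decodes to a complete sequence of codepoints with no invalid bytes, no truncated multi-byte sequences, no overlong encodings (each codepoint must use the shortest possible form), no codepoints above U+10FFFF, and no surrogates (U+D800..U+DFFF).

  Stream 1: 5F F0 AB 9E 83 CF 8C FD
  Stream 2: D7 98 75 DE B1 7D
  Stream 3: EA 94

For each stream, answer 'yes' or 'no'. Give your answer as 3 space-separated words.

Answer: no yes no

Derivation:
Stream 1: error at byte offset 7. INVALID
Stream 2: decodes cleanly. VALID
Stream 3: error at byte offset 2. INVALID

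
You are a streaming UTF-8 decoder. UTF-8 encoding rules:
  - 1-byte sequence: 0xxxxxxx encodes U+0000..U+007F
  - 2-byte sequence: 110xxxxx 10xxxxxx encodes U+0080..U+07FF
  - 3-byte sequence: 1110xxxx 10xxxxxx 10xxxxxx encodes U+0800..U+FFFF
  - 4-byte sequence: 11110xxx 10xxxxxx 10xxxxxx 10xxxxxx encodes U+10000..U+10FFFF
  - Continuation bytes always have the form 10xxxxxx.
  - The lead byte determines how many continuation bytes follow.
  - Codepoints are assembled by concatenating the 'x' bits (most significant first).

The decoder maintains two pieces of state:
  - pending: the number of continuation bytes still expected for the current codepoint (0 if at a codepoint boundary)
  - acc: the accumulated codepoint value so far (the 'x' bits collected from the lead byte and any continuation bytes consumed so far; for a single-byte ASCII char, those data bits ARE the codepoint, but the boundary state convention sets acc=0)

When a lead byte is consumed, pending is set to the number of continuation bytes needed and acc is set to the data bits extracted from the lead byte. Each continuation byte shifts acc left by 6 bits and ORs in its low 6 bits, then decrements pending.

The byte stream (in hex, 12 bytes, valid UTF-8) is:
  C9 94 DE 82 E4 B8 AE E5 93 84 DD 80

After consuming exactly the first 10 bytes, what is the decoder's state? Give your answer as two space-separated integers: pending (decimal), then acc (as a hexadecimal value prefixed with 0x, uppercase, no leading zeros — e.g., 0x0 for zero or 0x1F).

Byte[0]=C9: 2-byte lead. pending=1, acc=0x9
Byte[1]=94: continuation. acc=(acc<<6)|0x14=0x254, pending=0
Byte[2]=DE: 2-byte lead. pending=1, acc=0x1E
Byte[3]=82: continuation. acc=(acc<<6)|0x02=0x782, pending=0
Byte[4]=E4: 3-byte lead. pending=2, acc=0x4
Byte[5]=B8: continuation. acc=(acc<<6)|0x38=0x138, pending=1
Byte[6]=AE: continuation. acc=(acc<<6)|0x2E=0x4E2E, pending=0
Byte[7]=E5: 3-byte lead. pending=2, acc=0x5
Byte[8]=93: continuation. acc=(acc<<6)|0x13=0x153, pending=1
Byte[9]=84: continuation. acc=(acc<<6)|0x04=0x54C4, pending=0

Answer: 0 0x54C4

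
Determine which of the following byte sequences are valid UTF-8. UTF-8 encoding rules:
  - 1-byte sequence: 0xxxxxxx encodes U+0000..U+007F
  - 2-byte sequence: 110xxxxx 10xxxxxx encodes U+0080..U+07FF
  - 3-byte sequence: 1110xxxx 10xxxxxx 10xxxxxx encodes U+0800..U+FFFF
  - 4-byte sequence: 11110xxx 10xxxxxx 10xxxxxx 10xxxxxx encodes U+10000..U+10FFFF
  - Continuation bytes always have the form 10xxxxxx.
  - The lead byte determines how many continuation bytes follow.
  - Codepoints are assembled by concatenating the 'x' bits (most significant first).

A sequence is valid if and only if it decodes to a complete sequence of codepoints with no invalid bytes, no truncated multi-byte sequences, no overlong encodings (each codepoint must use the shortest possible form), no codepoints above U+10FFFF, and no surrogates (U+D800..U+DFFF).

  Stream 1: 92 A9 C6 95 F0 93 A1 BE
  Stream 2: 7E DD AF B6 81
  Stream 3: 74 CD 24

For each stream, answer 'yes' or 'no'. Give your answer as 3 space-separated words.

Stream 1: error at byte offset 0. INVALID
Stream 2: error at byte offset 3. INVALID
Stream 3: error at byte offset 2. INVALID

Answer: no no no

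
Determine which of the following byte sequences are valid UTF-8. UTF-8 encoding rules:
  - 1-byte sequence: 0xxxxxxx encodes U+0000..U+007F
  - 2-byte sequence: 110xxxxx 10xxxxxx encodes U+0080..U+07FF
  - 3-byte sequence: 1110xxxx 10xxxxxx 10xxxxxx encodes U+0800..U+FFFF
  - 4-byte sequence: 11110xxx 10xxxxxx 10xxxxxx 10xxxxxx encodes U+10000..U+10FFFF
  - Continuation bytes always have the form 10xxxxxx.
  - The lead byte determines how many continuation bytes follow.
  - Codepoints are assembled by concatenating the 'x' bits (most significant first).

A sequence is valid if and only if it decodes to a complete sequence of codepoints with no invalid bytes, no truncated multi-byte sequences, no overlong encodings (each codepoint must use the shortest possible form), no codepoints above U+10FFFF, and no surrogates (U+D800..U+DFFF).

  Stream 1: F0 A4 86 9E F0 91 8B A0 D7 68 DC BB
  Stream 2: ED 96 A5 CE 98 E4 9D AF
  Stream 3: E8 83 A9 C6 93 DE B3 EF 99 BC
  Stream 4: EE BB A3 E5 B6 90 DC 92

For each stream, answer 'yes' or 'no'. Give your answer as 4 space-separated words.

Stream 1: error at byte offset 9. INVALID
Stream 2: decodes cleanly. VALID
Stream 3: decodes cleanly. VALID
Stream 4: decodes cleanly. VALID

Answer: no yes yes yes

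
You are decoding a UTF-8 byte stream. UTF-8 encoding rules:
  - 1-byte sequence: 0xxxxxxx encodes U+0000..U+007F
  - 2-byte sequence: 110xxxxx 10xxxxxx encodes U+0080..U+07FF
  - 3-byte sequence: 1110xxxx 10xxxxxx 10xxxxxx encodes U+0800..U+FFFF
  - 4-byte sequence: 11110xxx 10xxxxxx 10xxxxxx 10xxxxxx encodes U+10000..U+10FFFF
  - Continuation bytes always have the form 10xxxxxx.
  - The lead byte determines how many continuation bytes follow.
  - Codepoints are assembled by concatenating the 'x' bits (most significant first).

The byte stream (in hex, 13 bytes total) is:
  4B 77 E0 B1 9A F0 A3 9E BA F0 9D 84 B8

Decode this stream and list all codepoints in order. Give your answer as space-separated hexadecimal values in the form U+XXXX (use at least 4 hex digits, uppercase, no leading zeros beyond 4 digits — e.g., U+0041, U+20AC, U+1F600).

Answer: U+004B U+0077 U+0C5A U+237BA U+1D138

Derivation:
Byte[0]=4B: 1-byte ASCII. cp=U+004B
Byte[1]=77: 1-byte ASCII. cp=U+0077
Byte[2]=E0: 3-byte lead, need 2 cont bytes. acc=0x0
Byte[3]=B1: continuation. acc=(acc<<6)|0x31=0x31
Byte[4]=9A: continuation. acc=(acc<<6)|0x1A=0xC5A
Completed: cp=U+0C5A (starts at byte 2)
Byte[5]=F0: 4-byte lead, need 3 cont bytes. acc=0x0
Byte[6]=A3: continuation. acc=(acc<<6)|0x23=0x23
Byte[7]=9E: continuation. acc=(acc<<6)|0x1E=0x8DE
Byte[8]=BA: continuation. acc=(acc<<6)|0x3A=0x237BA
Completed: cp=U+237BA (starts at byte 5)
Byte[9]=F0: 4-byte lead, need 3 cont bytes. acc=0x0
Byte[10]=9D: continuation. acc=(acc<<6)|0x1D=0x1D
Byte[11]=84: continuation. acc=(acc<<6)|0x04=0x744
Byte[12]=B8: continuation. acc=(acc<<6)|0x38=0x1D138
Completed: cp=U+1D138 (starts at byte 9)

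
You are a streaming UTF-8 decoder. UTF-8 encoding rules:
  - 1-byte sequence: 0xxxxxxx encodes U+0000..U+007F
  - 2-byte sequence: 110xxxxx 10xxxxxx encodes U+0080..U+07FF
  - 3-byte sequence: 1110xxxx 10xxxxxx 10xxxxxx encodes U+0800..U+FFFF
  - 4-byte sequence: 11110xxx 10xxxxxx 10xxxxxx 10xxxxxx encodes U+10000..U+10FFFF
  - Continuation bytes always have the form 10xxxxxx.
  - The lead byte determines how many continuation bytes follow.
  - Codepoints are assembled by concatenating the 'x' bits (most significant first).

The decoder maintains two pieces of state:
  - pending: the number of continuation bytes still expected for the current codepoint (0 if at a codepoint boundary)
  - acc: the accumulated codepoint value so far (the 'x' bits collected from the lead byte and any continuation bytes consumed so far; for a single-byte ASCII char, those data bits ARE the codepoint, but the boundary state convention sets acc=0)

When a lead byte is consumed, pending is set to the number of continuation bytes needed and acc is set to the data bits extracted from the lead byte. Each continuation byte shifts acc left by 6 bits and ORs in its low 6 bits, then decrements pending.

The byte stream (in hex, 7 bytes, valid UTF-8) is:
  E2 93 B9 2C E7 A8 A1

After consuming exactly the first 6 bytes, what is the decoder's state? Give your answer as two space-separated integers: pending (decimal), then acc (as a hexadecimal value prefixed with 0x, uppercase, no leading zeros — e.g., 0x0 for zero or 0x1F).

Answer: 1 0x1E8

Derivation:
Byte[0]=E2: 3-byte lead. pending=2, acc=0x2
Byte[1]=93: continuation. acc=(acc<<6)|0x13=0x93, pending=1
Byte[2]=B9: continuation. acc=(acc<<6)|0x39=0x24F9, pending=0
Byte[3]=2C: 1-byte. pending=0, acc=0x0
Byte[4]=E7: 3-byte lead. pending=2, acc=0x7
Byte[5]=A8: continuation. acc=(acc<<6)|0x28=0x1E8, pending=1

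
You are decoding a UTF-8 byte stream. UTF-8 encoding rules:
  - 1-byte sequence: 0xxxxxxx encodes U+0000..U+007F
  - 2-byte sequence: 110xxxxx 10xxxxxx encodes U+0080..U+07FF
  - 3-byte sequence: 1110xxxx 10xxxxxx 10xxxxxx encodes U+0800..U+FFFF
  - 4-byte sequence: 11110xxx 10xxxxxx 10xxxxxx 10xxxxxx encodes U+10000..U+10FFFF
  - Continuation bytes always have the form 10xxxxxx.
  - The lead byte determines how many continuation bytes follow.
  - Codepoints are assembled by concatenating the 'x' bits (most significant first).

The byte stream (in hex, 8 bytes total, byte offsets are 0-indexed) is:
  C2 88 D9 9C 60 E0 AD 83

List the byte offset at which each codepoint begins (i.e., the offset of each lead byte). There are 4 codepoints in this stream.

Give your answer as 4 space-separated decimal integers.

Byte[0]=C2: 2-byte lead, need 1 cont bytes. acc=0x2
Byte[1]=88: continuation. acc=(acc<<6)|0x08=0x88
Completed: cp=U+0088 (starts at byte 0)
Byte[2]=D9: 2-byte lead, need 1 cont bytes. acc=0x19
Byte[3]=9C: continuation. acc=(acc<<6)|0x1C=0x65C
Completed: cp=U+065C (starts at byte 2)
Byte[4]=60: 1-byte ASCII. cp=U+0060
Byte[5]=E0: 3-byte lead, need 2 cont bytes. acc=0x0
Byte[6]=AD: continuation. acc=(acc<<6)|0x2D=0x2D
Byte[7]=83: continuation. acc=(acc<<6)|0x03=0xB43
Completed: cp=U+0B43 (starts at byte 5)

Answer: 0 2 4 5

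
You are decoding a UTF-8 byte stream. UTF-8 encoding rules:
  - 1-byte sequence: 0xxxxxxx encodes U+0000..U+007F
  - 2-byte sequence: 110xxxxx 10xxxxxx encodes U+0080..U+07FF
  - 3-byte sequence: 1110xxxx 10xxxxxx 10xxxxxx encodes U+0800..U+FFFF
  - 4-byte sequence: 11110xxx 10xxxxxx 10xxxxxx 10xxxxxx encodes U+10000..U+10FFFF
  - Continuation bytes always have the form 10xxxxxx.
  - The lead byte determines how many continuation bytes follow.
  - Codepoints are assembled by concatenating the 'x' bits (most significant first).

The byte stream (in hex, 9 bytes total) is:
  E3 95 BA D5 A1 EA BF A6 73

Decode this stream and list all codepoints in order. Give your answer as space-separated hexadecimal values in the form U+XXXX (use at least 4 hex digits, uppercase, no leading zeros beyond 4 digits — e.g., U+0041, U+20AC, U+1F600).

Answer: U+357A U+0561 U+AFE6 U+0073

Derivation:
Byte[0]=E3: 3-byte lead, need 2 cont bytes. acc=0x3
Byte[1]=95: continuation. acc=(acc<<6)|0x15=0xD5
Byte[2]=BA: continuation. acc=(acc<<6)|0x3A=0x357A
Completed: cp=U+357A (starts at byte 0)
Byte[3]=D5: 2-byte lead, need 1 cont bytes. acc=0x15
Byte[4]=A1: continuation. acc=(acc<<6)|0x21=0x561
Completed: cp=U+0561 (starts at byte 3)
Byte[5]=EA: 3-byte lead, need 2 cont bytes. acc=0xA
Byte[6]=BF: continuation. acc=(acc<<6)|0x3F=0x2BF
Byte[7]=A6: continuation. acc=(acc<<6)|0x26=0xAFE6
Completed: cp=U+AFE6 (starts at byte 5)
Byte[8]=73: 1-byte ASCII. cp=U+0073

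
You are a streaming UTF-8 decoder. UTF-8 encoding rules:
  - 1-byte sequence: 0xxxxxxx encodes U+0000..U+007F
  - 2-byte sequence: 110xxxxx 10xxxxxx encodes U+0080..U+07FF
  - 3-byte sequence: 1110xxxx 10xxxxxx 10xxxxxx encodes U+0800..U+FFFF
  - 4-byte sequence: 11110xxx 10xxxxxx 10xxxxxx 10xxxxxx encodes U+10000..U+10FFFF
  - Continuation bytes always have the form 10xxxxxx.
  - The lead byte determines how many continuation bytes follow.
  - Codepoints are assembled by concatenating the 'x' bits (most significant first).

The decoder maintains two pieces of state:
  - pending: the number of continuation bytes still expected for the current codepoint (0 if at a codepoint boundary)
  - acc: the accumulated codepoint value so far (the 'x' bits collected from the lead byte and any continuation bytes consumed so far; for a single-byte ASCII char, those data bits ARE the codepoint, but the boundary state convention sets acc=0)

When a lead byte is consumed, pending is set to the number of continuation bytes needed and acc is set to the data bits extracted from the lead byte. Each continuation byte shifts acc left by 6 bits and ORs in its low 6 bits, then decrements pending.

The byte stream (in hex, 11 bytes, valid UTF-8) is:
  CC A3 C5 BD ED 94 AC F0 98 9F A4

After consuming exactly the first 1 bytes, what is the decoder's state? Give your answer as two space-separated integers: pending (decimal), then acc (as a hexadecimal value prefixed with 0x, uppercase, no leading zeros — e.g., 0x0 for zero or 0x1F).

Answer: 1 0xC

Derivation:
Byte[0]=CC: 2-byte lead. pending=1, acc=0xC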